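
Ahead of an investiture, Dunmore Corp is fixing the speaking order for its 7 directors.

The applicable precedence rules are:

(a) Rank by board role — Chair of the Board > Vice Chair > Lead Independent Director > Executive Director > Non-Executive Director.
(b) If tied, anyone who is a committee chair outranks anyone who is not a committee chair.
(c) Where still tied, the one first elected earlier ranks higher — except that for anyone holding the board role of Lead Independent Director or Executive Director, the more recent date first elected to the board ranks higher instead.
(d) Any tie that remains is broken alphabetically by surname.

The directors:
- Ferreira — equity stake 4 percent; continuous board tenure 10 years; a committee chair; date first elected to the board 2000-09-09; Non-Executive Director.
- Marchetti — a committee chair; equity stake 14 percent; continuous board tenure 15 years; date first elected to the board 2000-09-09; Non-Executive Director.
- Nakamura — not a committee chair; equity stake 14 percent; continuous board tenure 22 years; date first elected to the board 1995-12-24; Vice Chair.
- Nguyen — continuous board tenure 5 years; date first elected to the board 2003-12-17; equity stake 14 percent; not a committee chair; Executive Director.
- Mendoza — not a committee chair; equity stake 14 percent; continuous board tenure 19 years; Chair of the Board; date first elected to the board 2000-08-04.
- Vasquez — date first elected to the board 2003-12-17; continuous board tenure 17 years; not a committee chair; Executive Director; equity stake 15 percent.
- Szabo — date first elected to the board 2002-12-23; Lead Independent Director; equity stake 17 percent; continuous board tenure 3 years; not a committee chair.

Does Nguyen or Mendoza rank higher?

Mendoza

By board role: Mendoza (Chair of the Board); then Nakamura (Vice Chair); then Szabo (Lead Independent Director); then Nguyen and Vasquez (Executive Director); then Ferreira and Marchetti (Non-Executive Director).
Nguyen and Vasquez are each not a committee chair, so the next rule applies.
Nguyen and Vasquez both have date first elected to the board 2003-12-17, so the next rule applies.
Among Nguyen and Vasquez, alphabetically by surname: Nguyen before Vasquez.
Ferreira and Marchetti are each a committee chair, so the next rule applies.
Ferreira and Marchetti both have date first elected to the board 2000-09-09, so the next rule applies.
Among Ferreira and Marchetti, alphabetically by surname: Ferreira before Marchetti.
So Mendoza takes precedence.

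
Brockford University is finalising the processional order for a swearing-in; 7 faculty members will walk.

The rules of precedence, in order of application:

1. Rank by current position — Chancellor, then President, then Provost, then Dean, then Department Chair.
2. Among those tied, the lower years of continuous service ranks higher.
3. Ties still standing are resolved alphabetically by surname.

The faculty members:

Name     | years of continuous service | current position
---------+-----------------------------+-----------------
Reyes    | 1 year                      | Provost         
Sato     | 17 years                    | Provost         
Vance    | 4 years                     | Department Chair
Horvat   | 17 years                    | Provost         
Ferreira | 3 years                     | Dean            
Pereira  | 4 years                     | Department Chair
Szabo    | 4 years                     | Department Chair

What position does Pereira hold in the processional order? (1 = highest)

5

By current position: Reyes, Horvat and Sato (Provost); then Ferreira (Dean); then Pereira, Szabo and Vance (Department Chair).
Among Reyes, Horvat and Sato, by years of continuous service (lower first): Reyes (1 year) before Horvat and Sato (17 years).
Among Horvat and Sato, alphabetically by surname: Horvat before Sato.
Pereira, Szabo and Vance all have years of continuous service 4 years, so the next rule applies.
Among Pereira, Szabo and Vance, alphabetically by surname: Pereira before Szabo before Vance.
Order: Reyes, Horvat, Sato, Ferreira, Pereira, Szabo, Vance. So position 5.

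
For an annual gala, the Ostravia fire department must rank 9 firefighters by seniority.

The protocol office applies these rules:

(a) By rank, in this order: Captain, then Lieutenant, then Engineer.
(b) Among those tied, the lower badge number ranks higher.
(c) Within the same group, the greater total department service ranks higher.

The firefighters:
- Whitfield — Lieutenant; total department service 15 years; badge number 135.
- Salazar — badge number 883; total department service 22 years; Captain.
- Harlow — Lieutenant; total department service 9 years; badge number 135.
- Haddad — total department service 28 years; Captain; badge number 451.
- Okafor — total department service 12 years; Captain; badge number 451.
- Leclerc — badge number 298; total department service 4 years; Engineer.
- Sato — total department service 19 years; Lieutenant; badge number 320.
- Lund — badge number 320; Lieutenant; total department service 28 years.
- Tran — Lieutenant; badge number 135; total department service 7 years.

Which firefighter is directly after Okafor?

Salazar

By rank: Haddad, Okafor and Salazar (Captain); then Whitfield, Harlow, Tran, Lund and Sato (Lieutenant); then Leclerc (Engineer).
Among Haddad, Okafor and Salazar, by badge number (lower first): Haddad and Okafor (451) before Salazar (883).
Among Haddad and Okafor, by total department service (higher first): Haddad (28 years) before Okafor (12 years).
Among Whitfield, Harlow, Tran, Lund and Sato, by badge number (lower first): Whitfield, Harlow and Tran (135) before Lund and Sato (320).
Among Whitfield, Harlow and Tran, by total department service (higher first): Whitfield (15 years) before Harlow (9 years) before Tran (7 years).
Among Lund and Sato, by total department service (higher first): Lund (28 years) before Sato (19 years).
Order: Haddad, Okafor, Salazar, Whitfield, Harlow, Tran, Lund, Sato, Leclerc.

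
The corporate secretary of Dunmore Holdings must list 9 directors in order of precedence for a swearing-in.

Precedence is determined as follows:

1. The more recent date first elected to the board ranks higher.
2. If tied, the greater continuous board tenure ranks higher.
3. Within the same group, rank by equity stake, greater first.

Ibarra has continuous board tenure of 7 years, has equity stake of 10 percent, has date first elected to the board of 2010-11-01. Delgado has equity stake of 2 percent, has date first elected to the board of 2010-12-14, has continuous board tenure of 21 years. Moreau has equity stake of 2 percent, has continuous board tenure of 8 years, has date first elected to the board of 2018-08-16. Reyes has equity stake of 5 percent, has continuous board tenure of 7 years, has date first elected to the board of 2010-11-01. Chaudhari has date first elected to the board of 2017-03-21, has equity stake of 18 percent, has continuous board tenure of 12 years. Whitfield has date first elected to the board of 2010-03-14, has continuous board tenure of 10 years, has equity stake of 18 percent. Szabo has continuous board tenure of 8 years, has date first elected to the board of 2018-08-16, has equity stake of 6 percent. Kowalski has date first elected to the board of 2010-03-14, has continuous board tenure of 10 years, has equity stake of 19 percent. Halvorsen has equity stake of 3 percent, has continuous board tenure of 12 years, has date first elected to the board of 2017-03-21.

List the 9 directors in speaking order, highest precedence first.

By date first elected to the board (later first): Szabo and Moreau (both 2018-08-16); then Chaudhari and Halvorsen (both 2017-03-21); then Delgado (2010-12-14); then Ibarra and Reyes (both 2010-11-01); then Kowalski and Whitfield (both 2010-03-14).
Szabo and Moreau both have continuous board tenure 8 years, so the next rule applies.
Among Szabo and Moreau, by equity stake (higher first): Szabo (6 percent) before Moreau (2 percent).
Chaudhari and Halvorsen both have continuous board tenure 12 years, so the next rule applies.
Among Chaudhari and Halvorsen, by equity stake (higher first): Chaudhari (18 percent) before Halvorsen (3 percent).
Ibarra and Reyes both have continuous board tenure 7 years, so the next rule applies.
Among Ibarra and Reyes, by equity stake (higher first): Ibarra (10 percent) before Reyes (5 percent).
Kowalski and Whitfield both have continuous board tenure 10 years, so the next rule applies.
Among Kowalski and Whitfield, by equity stake (higher first): Kowalski (19 percent) before Whitfield (18 percent).
Full order: Szabo, Moreau, Chaudhari, Halvorsen, Delgado, Ibarra, Reyes, Kowalski, Whitfield.

Szabo, Moreau, Chaudhari, Halvorsen, Delgado, Ibarra, Reyes, Kowalski, Whitfield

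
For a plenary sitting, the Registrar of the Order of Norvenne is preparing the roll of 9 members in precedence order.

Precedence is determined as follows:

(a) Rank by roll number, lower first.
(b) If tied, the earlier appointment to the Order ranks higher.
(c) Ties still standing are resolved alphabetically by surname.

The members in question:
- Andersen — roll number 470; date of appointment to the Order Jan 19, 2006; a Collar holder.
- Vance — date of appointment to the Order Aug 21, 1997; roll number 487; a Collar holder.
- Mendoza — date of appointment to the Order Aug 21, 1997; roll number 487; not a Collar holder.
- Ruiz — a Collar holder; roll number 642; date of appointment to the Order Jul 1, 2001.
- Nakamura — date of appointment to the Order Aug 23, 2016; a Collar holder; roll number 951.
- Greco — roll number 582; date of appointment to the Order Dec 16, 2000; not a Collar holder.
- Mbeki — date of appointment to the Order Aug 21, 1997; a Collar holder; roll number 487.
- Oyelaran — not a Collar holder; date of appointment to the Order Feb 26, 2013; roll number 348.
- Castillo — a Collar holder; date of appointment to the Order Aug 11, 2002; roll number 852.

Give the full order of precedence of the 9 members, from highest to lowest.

Oyelaran, Andersen, Mbeki, Mendoza, Vance, Greco, Ruiz, Castillo, Nakamura

By roll number (lower first): Oyelaran (348); then Andersen (470); then Mbeki, Mendoza and Vance (each 487); then Greco (582); then Ruiz (642); then Castillo (852); then Nakamura (951).
Mbeki, Mendoza and Vance all have date of appointment to the Order Aug 21, 1997, so the next rule applies.
Among Mbeki, Mendoza and Vance, alphabetically by surname: Mbeki before Mendoza before Vance.
Full order: Oyelaran, Andersen, Mbeki, Mendoza, Vance, Greco, Ruiz, Castillo, Nakamura.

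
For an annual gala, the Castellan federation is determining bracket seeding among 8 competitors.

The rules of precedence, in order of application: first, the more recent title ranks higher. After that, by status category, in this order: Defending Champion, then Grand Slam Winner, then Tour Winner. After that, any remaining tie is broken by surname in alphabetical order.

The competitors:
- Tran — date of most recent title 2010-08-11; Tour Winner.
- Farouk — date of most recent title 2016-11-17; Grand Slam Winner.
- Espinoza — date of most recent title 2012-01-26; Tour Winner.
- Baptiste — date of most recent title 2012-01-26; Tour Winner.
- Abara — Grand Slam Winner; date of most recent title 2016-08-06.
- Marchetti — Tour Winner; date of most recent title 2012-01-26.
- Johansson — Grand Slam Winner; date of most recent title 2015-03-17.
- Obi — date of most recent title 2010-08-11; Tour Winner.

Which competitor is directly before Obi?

By date of most recent title (later first): Farouk (2016-11-17); then Abara (2016-08-06); then Johansson (2015-03-17); then Baptiste, Espinoza and Marchetti (each 2012-01-26); then Obi and Tran (both 2010-08-11).
Baptiste, Espinoza and Marchetti are each Tour Winner, so the next rule applies.
Among Baptiste, Espinoza and Marchetti, alphabetically by surname: Baptiste before Espinoza before Marchetti.
Obi and Tran are each Tour Winner, so the next rule applies.
Among Obi and Tran, alphabetically by surname: Obi before Tran.
Order: Farouk, Abara, Johansson, Baptiste, Espinoza, Marchetti, Obi, Tran.

Marchetti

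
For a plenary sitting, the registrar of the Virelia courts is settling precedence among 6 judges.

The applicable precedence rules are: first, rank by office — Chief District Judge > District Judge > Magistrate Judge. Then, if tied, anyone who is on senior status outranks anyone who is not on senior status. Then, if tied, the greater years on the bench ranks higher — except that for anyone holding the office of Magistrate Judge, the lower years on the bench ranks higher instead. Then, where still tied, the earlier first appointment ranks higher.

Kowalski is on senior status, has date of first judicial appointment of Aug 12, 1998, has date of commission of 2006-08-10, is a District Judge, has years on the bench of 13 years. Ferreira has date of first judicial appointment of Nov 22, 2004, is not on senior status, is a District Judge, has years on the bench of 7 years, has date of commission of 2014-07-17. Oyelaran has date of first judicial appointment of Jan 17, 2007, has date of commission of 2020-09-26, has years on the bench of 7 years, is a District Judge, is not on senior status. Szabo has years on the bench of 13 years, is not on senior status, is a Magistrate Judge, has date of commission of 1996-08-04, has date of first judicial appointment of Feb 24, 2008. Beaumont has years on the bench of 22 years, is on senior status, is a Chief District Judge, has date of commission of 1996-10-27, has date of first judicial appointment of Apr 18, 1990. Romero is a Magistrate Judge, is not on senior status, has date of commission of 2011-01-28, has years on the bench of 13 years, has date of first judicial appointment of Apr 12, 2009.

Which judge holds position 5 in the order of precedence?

By office: Beaumont (Chief District Judge); then Kowalski, Ferreira and Oyelaran (District Judge); then Szabo and Romero (Magistrate Judge).
Among Kowalski, Ferreira and Oyelaran, on senior status before not on senior status: Kowalski (on senior status) before Ferreira and Oyelaran (not on senior status).
Ferreira and Oyelaran both have years on the bench 7 years, so the next rule applies.
Among Ferreira and Oyelaran, by date of first judicial appointment (earlier first): Ferreira (Nov 22, 2004) before Oyelaran (Jan 17, 2007).
Szabo and Romero are each not on senior status, so the next rule applies.
Szabo and Romero both have years on the bench 13 years, so the next rule applies.
Among Szabo and Romero, by date of first judicial appointment (earlier first): Szabo (Feb 24, 2008) before Romero (Apr 12, 2009).
Order: Beaumont, Kowalski, Ferreira, Oyelaran, Szabo, Romero.

Szabo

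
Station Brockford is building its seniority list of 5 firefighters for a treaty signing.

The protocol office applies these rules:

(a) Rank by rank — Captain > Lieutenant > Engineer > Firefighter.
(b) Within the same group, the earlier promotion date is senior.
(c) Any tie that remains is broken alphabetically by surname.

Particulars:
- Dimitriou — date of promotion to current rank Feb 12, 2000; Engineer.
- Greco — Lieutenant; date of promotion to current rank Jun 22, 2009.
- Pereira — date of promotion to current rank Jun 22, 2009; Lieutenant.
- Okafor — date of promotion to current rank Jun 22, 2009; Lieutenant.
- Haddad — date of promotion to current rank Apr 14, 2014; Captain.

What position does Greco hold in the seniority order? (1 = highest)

2

By rank: Haddad (Captain); then Greco, Okafor and Pereira (Lieutenant); then Dimitriou (Engineer).
Greco, Okafor and Pereira all have date of promotion to current rank Jun 22, 2009, so the next rule applies.
Among Greco, Okafor and Pereira, alphabetically by surname: Greco before Okafor before Pereira.
Order: Haddad, Greco, Okafor, Pereira, Dimitriou. So position 2.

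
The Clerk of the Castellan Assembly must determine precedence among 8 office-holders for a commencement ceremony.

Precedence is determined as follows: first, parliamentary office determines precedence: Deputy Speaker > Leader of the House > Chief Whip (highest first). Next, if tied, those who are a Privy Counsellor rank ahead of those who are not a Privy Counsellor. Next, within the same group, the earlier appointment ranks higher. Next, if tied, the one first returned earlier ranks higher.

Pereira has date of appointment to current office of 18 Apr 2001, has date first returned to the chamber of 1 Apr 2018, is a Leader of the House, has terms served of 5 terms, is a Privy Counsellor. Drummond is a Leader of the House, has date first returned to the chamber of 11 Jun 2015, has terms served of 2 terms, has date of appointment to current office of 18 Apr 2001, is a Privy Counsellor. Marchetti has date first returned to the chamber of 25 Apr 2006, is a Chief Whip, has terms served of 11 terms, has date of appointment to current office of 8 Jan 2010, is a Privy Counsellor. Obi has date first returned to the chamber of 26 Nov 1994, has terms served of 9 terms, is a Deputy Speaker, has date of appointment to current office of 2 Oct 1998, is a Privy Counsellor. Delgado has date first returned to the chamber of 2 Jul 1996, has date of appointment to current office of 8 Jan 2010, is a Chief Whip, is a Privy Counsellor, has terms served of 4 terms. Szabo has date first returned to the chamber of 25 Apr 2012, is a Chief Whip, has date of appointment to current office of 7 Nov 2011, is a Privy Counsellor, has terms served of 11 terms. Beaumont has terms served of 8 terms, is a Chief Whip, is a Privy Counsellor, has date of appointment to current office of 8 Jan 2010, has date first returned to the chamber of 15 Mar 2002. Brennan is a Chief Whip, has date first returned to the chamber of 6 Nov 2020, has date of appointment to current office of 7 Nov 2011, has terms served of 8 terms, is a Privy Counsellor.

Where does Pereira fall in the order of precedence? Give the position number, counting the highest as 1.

By parliamentary office: Obi (Deputy Speaker); then Drummond and Pereira (Leader of the House); then Delgado, Beaumont, Marchetti, Szabo and Brennan (Chief Whip).
Drummond and Pereira are each a Privy Counsellor, so the next rule applies.
Drummond and Pereira both have date of appointment to current office 18 Apr 2001, so the next rule applies.
Among Drummond and Pereira, by date first returned to the chamber (earlier first): Drummond (11 Jun 2015) before Pereira (1 Apr 2018).
Delgado, Beaumont, Marchetti, Szabo and Brennan are each a Privy Counsellor, so the next rule applies.
Among Delgado, Beaumont, Marchetti, Szabo and Brennan, by date of appointment to current office (earlier first): Delgado, Beaumont and Marchetti (8 Jan 2010) before Szabo and Brennan (7 Nov 2011).
Among Delgado, Beaumont and Marchetti, by date first returned to the chamber (earlier first): Delgado (2 Jul 1996) before Beaumont (15 Mar 2002) before Marchetti (25 Apr 2006).
Among Szabo and Brennan, by date first returned to the chamber (earlier first): Szabo (25 Apr 2012) before Brennan (6 Nov 2020).
Order: Obi, Drummond, Pereira, Delgado, Beaumont, Marchetti, Szabo, Brennan. So position 3.

3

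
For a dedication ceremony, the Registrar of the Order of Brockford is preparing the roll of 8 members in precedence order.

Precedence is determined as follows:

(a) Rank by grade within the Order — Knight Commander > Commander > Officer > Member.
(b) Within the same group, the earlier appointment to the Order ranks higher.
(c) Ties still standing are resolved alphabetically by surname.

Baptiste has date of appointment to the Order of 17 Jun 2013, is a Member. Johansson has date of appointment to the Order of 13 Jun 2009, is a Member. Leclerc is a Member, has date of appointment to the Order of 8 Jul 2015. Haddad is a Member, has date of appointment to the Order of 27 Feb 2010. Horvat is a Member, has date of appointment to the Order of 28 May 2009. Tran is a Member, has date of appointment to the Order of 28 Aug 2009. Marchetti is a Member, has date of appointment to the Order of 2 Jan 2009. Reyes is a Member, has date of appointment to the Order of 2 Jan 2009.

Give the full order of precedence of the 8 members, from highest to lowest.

Marchetti, Reyes, Horvat, Johansson, Tran, Haddad, Baptiste, Leclerc

By grade within the Order: Marchetti, Reyes, Horvat, Johansson, Tran, Haddad, Baptiste and Leclerc (Member).
Among Marchetti, Reyes, Horvat, Johansson, Tran, Haddad, Baptiste and Leclerc, by date of appointment to the Order (earlier first): Marchetti and Reyes (2 Jan 2009) before Horvat (28 May 2009) before Johansson (13 Jun 2009) before Tran (28 Aug 2009) before Haddad (27 Feb 2010) before Baptiste (17 Jun 2013) before Leclerc (8 Jul 2015).
Among Marchetti and Reyes, alphabetically by surname: Marchetti before Reyes.
Full order: Marchetti, Reyes, Horvat, Johansson, Tran, Haddad, Baptiste, Leclerc.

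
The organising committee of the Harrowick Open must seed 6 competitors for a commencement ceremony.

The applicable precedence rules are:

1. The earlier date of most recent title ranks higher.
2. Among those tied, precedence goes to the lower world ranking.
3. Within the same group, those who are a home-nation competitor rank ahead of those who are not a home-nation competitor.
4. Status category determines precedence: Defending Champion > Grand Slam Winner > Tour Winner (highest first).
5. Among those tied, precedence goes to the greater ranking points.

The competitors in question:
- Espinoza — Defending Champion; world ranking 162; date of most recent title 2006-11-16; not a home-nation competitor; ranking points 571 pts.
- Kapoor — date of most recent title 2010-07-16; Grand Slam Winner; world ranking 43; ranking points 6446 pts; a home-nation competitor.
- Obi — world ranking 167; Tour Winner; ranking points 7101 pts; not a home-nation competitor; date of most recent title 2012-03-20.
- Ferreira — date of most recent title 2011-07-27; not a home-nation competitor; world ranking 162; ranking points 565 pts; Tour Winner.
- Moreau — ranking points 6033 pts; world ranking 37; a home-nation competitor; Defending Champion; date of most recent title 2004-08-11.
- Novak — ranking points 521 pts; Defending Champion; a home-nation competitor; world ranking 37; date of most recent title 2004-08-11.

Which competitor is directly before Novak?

Moreau

By date of most recent title (earlier first): Moreau and Novak (both 2004-08-11); then Espinoza (2006-11-16); then Kapoor (2010-07-16); then Ferreira (2011-07-27); then Obi (2012-03-20).
Moreau and Novak both have world ranking 37, so the next rule applies.
Moreau and Novak are each a home-nation competitor, so the next rule applies.
Moreau and Novak are each Defending Champion, so the next rule applies.
Among Moreau and Novak, by ranking points (higher first): Moreau (6033 pts) before Novak (521 pts).
Order: Moreau, Novak, Espinoza, Kapoor, Ferreira, Obi.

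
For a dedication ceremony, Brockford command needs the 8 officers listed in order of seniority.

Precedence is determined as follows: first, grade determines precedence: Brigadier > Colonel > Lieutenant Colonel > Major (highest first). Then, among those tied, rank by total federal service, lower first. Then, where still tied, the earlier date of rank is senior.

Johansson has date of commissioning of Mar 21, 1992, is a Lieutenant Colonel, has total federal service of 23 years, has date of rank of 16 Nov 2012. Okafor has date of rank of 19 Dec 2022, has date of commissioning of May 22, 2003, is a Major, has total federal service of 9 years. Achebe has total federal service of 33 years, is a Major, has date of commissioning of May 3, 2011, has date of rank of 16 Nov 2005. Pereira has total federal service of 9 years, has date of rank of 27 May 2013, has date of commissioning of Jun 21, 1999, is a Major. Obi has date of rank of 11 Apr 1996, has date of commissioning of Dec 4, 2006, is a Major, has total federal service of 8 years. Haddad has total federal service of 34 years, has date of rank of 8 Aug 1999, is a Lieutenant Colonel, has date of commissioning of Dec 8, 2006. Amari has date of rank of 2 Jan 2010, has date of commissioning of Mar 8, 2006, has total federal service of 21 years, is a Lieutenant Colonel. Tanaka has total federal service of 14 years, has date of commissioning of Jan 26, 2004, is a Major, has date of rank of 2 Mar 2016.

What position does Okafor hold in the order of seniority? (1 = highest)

By grade: Amari, Johansson and Haddad (Lieutenant Colonel); then Obi, Pereira, Okafor, Tanaka and Achebe (Major).
Among Amari, Johansson and Haddad, by total federal service (lower first): Amari (21 years) before Johansson (23 years) before Haddad (34 years).
Among Obi, Pereira, Okafor, Tanaka and Achebe, by total federal service (lower first): Obi (8 years) before Pereira and Okafor (9 years) before Tanaka (14 years) before Achebe (33 years).
Among Pereira and Okafor, by date of rank (earlier first): Pereira (27 May 2013) before Okafor (19 Dec 2022).
Order: Amari, Johansson, Haddad, Obi, Pereira, Okafor, Tanaka, Achebe. So position 6.

6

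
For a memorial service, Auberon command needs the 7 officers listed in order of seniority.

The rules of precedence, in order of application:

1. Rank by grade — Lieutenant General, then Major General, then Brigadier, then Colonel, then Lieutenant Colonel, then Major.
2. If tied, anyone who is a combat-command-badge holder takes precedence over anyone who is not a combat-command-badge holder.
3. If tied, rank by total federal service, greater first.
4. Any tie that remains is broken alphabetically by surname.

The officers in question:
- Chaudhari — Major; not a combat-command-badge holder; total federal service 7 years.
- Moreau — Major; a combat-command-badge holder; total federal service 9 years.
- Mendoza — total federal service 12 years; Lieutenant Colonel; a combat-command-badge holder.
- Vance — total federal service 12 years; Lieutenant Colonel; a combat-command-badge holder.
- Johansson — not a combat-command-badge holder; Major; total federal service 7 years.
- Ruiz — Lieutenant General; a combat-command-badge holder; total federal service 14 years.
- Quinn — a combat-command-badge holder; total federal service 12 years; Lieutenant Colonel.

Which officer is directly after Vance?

Moreau

By grade: Ruiz (Lieutenant General); then Mendoza, Quinn and Vance (Lieutenant Colonel); then Moreau, Chaudhari and Johansson (Major).
Mendoza, Quinn and Vance are each a combat-command-badge holder, so the next rule applies.
Mendoza, Quinn and Vance all have total federal service 12 years, so the next rule applies.
Among Mendoza, Quinn and Vance, alphabetically by surname: Mendoza before Quinn before Vance.
Among Moreau, Chaudhari and Johansson, a combat-command-badge holder before not a combat-command-badge holder: Moreau (a combat-command-badge holder) before Chaudhari and Johansson (not a combat-command-badge holder).
Chaudhari and Johansson both have total federal service 7 years, so the next rule applies.
Among Chaudhari and Johansson, alphabetically by surname: Chaudhari before Johansson.
Order: Ruiz, Mendoza, Quinn, Vance, Moreau, Chaudhari, Johansson.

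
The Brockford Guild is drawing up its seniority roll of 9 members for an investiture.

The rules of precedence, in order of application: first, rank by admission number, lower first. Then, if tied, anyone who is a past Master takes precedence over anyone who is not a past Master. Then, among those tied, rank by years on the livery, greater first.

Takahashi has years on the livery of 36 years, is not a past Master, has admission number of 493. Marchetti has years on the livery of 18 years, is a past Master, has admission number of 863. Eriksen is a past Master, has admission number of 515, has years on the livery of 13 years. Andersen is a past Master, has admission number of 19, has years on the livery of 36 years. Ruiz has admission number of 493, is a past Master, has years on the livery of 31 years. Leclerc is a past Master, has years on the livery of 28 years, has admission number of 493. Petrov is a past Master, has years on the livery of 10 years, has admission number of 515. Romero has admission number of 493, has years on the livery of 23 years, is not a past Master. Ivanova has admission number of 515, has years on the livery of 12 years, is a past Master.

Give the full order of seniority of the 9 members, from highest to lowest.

Andersen, Ruiz, Leclerc, Takahashi, Romero, Eriksen, Ivanova, Petrov, Marchetti

By admission number (lower first): Andersen (19); then Ruiz, Leclerc, Takahashi and Romero (each 493); then Eriksen, Ivanova and Petrov (each 515); then Marchetti (863).
Among Ruiz, Leclerc, Takahashi and Romero, a past Master before not a past Master: Ruiz and Leclerc (a past Master) before Takahashi and Romero (not a past Master).
Among Ruiz and Leclerc, by years on the livery (higher first): Ruiz (31 years) before Leclerc (28 years).
Among Takahashi and Romero, by years on the livery (higher first): Takahashi (36 years) before Romero (23 years).
Eriksen, Ivanova and Petrov are each a past Master, so the next rule applies.
Among Eriksen, Ivanova and Petrov, by years on the livery (higher first): Eriksen (13 years) before Ivanova (12 years) before Petrov (10 years).
Full order: Andersen, Ruiz, Leclerc, Takahashi, Romero, Eriksen, Ivanova, Petrov, Marchetti.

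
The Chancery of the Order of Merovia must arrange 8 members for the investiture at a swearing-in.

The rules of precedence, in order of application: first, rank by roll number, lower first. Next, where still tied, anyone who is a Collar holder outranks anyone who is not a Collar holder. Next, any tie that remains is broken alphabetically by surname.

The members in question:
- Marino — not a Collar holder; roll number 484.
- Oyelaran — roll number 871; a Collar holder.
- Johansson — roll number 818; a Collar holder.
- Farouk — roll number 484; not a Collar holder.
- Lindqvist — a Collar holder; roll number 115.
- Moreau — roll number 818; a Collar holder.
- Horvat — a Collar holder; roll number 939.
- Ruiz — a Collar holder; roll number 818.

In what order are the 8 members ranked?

By roll number (lower first): Lindqvist (115); then Farouk and Marino (both 484); then Johansson, Moreau and Ruiz (each 818); then Oyelaran (871); then Horvat (939).
Farouk and Marino are each not a Collar holder, so the next rule applies.
Among Farouk and Marino, alphabetically by surname: Farouk before Marino.
Johansson, Moreau and Ruiz are each a Collar holder, so the next rule applies.
Among Johansson, Moreau and Ruiz, alphabetically by surname: Johansson before Moreau before Ruiz.
Full order: Lindqvist, Farouk, Marino, Johansson, Moreau, Ruiz, Oyelaran, Horvat.

Lindqvist, Farouk, Marino, Johansson, Moreau, Ruiz, Oyelaran, Horvat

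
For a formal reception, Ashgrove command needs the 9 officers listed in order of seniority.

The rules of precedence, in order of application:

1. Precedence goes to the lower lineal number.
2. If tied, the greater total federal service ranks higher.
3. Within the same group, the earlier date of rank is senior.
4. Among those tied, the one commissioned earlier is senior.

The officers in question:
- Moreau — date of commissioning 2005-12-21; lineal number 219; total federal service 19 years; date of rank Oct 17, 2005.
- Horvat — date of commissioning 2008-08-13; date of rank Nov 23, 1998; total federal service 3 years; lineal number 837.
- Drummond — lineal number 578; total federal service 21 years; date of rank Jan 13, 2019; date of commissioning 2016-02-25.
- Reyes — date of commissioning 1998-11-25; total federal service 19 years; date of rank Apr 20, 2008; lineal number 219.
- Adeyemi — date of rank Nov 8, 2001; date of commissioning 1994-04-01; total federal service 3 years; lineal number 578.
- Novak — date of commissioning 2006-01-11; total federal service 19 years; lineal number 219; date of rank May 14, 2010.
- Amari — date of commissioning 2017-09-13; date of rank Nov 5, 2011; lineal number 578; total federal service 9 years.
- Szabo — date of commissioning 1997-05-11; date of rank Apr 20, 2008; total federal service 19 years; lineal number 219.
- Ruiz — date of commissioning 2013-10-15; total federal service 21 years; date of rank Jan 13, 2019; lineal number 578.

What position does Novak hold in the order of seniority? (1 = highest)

By lineal number (lower first): Moreau, Szabo, Reyes and Novak (each 219); then Ruiz, Drummond, Amari and Adeyemi (each 578); then Horvat (837).
Moreau, Szabo, Reyes and Novak all have total federal service 19 years, so the next rule applies.
Among Moreau, Szabo, Reyes and Novak, by date of rank (earlier first): Moreau (Oct 17, 2005) before Szabo and Reyes (Apr 20, 2008) before Novak (May 14, 2010).
Among Szabo and Reyes, by date of commissioning (earlier first): Szabo (1997-05-11) before Reyes (1998-11-25).
Among Ruiz, Drummond, Amari and Adeyemi, by total federal service (higher first): Ruiz and Drummond (21 years) before Amari (9 years) before Adeyemi (3 years).
Ruiz and Drummond both have date of rank Jan 13, 2019, so the next rule applies.
Among Ruiz and Drummond, by date of commissioning (earlier first): Ruiz (2013-10-15) before Drummond (2016-02-25).
Order: Moreau, Szabo, Reyes, Novak, Ruiz, Drummond, Amari, Adeyemi, Horvat. So position 4.

4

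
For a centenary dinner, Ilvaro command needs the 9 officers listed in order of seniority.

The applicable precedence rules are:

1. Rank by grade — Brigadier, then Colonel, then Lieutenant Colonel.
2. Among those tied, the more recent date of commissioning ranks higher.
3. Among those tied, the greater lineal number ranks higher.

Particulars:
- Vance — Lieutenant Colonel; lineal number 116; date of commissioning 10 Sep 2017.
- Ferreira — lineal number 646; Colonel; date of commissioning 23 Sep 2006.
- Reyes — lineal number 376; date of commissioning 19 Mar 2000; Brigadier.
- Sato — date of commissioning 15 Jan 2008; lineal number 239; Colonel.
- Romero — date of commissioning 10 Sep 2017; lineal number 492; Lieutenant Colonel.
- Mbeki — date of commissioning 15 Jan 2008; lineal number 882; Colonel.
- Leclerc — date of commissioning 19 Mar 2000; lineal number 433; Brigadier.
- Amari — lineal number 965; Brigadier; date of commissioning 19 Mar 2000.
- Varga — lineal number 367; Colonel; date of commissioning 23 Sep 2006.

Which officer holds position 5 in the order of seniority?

By grade: Amari, Leclerc and Reyes (Brigadier); then Mbeki, Sato, Ferreira and Varga (Colonel); then Romero and Vance (Lieutenant Colonel).
Amari, Leclerc and Reyes all have date of commissioning 19 Mar 2000, so the next rule applies.
Among Amari, Leclerc and Reyes, by lineal number (higher first): Amari (965) before Leclerc (433) before Reyes (376).
Among Mbeki, Sato, Ferreira and Varga, by date of commissioning (later first): Mbeki and Sato (15 Jan 2008) before Ferreira and Varga (23 Sep 2006).
Among Mbeki and Sato, by lineal number (higher first): Mbeki (882) before Sato (239).
Among Ferreira and Varga, by lineal number (higher first): Ferreira (646) before Varga (367).
Romero and Vance both have date of commissioning 10 Sep 2017, so the next rule applies.
Among Romero and Vance, by lineal number (higher first): Romero (492) before Vance (116).
Order: Amari, Leclerc, Reyes, Mbeki, Sato, Ferreira, Varga, Romero, Vance.

Sato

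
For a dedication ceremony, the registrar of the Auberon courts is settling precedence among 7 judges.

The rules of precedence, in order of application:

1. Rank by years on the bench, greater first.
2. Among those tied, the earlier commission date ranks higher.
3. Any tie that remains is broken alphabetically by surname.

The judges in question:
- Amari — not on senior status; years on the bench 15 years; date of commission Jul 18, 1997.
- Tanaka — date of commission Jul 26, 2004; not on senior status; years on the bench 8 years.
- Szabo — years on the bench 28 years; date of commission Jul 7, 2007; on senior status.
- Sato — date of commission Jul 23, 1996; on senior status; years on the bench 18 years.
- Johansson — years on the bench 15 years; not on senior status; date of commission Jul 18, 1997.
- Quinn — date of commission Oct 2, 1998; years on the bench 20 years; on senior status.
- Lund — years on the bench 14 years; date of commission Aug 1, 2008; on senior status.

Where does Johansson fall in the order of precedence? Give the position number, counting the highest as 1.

5

By years on the bench (higher first): Szabo (28 years); then Quinn (20 years); then Sato (18 years); then Amari and Johansson (both 15 years); then Lund (14 years); then Tanaka (8 years).
Amari and Johansson both have date of commission Jul 18, 1997, so the next rule applies.
Among Amari and Johansson, alphabetically by surname: Amari before Johansson.
Order: Szabo, Quinn, Sato, Amari, Johansson, Lund, Tanaka. So position 5.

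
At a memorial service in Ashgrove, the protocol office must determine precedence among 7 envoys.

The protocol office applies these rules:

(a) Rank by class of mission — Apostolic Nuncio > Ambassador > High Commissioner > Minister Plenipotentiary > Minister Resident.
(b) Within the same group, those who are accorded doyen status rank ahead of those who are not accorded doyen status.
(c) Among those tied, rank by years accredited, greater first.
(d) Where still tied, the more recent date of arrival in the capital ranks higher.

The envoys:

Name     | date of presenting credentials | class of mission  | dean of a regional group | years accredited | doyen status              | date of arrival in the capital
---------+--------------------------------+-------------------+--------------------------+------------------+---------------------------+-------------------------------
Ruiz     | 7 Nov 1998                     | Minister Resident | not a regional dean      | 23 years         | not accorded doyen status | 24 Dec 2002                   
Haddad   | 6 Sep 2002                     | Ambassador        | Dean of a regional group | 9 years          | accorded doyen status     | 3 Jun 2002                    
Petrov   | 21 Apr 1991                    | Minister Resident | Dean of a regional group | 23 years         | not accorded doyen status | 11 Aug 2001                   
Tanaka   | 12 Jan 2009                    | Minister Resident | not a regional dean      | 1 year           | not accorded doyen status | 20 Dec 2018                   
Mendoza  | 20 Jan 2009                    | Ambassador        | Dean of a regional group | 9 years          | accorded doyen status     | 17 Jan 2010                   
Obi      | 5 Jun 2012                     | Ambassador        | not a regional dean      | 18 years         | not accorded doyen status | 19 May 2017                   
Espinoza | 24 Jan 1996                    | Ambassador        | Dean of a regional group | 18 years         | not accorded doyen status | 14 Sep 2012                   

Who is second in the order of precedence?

Haddad

By class of mission: Mendoza, Haddad, Obi and Espinoza (Ambassador); then Ruiz, Petrov and Tanaka (Minister Resident).
Among Mendoza, Haddad, Obi and Espinoza, accorded doyen status before not accorded doyen status: Mendoza and Haddad (accorded doyen status) before Obi and Espinoza (not accorded doyen status).
Mendoza and Haddad both have years accredited 9 years, so the next rule applies.
Among Mendoza and Haddad, by date of arrival in the capital (later first): Mendoza (17 Jan 2010) before Haddad (3 Jun 2002).
Obi and Espinoza both have years accredited 18 years, so the next rule applies.
Among Obi and Espinoza, by date of arrival in the capital (later first): Obi (19 May 2017) before Espinoza (14 Sep 2012).
Ruiz, Petrov and Tanaka are each not accorded doyen status, so the next rule applies.
Among Ruiz, Petrov and Tanaka, by years accredited (higher first): Ruiz and Petrov (23 years) before Tanaka (1 year).
Among Ruiz and Petrov, by date of arrival in the capital (later first): Ruiz (24 Dec 2002) before Petrov (11 Aug 2001).
Order: Mendoza, Haddad, Obi, Espinoza, Ruiz, Petrov, Tanaka.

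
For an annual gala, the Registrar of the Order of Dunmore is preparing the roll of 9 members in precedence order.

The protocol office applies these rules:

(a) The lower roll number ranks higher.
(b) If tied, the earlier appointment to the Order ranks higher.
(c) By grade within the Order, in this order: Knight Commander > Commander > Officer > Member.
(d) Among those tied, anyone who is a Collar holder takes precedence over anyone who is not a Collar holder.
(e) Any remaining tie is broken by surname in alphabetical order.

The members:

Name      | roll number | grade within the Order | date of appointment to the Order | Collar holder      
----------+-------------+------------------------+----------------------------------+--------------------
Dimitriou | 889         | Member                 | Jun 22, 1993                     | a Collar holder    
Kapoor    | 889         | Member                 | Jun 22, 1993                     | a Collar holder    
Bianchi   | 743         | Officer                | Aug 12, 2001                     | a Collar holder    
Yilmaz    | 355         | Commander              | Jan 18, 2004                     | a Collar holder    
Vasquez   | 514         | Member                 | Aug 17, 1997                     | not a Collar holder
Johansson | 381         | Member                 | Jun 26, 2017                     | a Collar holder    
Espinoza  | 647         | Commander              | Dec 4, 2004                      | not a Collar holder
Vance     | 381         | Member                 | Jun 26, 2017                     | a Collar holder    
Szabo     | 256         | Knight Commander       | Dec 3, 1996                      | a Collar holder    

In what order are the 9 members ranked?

Szabo, Yilmaz, Johansson, Vance, Vasquez, Espinoza, Bianchi, Dimitriou, Kapoor

By roll number (lower first): Szabo (256); then Yilmaz (355); then Johansson and Vance (both 381); then Vasquez (514); then Espinoza (647); then Bianchi (743); then Dimitriou and Kapoor (both 889).
Johansson and Vance both have date of appointment to the Order Jun 26, 2017, so the next rule applies.
Johansson and Vance are each Member, so the next rule applies.
Johansson and Vance are each a Collar holder, so the next rule applies.
Among Johansson and Vance, alphabetically by surname: Johansson before Vance.
Dimitriou and Kapoor both have date of appointment to the Order Jun 22, 1993, so the next rule applies.
Dimitriou and Kapoor are each Member, so the next rule applies.
Dimitriou and Kapoor are each a Collar holder, so the next rule applies.
Among Dimitriou and Kapoor, alphabetically by surname: Dimitriou before Kapoor.
Full order: Szabo, Yilmaz, Johansson, Vance, Vasquez, Espinoza, Bianchi, Dimitriou, Kapoor.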